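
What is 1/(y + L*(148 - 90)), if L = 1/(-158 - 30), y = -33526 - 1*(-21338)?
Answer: -94/1145701 ≈ -8.2046e-5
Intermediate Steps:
y = -12188 (y = -33526 + 21338 = -12188)
L = -1/188 (L = 1/(-188) = -1/188 ≈ -0.0053191)
1/(y + L*(148 - 90)) = 1/(-12188 - (148 - 90)/188) = 1/(-12188 - 1/188*58) = 1/(-12188 - 29/94) = 1/(-1145701/94) = -94/1145701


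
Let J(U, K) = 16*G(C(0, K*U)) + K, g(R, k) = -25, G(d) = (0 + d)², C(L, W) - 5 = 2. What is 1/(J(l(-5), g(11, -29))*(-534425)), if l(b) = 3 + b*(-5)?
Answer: -1/405628575 ≈ -2.4653e-9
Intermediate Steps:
C(L, W) = 7 (C(L, W) = 5 + 2 = 7)
G(d) = d²
l(b) = 3 - 5*b
J(U, K) = 784 + K (J(U, K) = 16*7² + K = 16*49 + K = 784 + K)
1/(J(l(-5), g(11, -29))*(-534425)) = 1/((784 - 25)*(-534425)) = -1/534425/759 = (1/759)*(-1/534425) = -1/405628575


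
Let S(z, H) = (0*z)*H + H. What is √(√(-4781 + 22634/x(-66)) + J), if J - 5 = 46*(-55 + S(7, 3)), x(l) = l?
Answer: √(-2599443 + 33*I*√5579970)/33 ≈ 0.73248 + 48.862*I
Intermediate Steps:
S(z, H) = H (S(z, H) = 0*H + H = 0 + H = H)
J = -2387 (J = 5 + 46*(-55 + 3) = 5 + 46*(-52) = 5 - 2392 = -2387)
√(√(-4781 + 22634/x(-66)) + J) = √(√(-4781 + 22634/(-66)) - 2387) = √(√(-4781 + 22634*(-1/66)) - 2387) = √(√(-4781 - 11317/33) - 2387) = √(√(-169090/33) - 2387) = √(I*√5579970/33 - 2387) = √(-2387 + I*√5579970/33)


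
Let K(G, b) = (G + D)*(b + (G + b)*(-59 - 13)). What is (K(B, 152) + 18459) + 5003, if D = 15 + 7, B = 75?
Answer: -1547162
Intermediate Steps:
D = 22
K(G, b) = (22 + G)*(-72*G - 71*b) (K(G, b) = (G + 22)*(b + (G + b)*(-59 - 13)) = (22 + G)*(b + (G + b)*(-72)) = (22 + G)*(b + (-72*G - 72*b)) = (22 + G)*(-72*G - 71*b))
(K(B, 152) + 18459) + 5003 = ((-1584*75 - 1562*152 - 72*75² - 71*75*152) + 18459) + 5003 = ((-118800 - 237424 - 72*5625 - 809400) + 18459) + 5003 = ((-118800 - 237424 - 405000 - 809400) + 18459) + 5003 = (-1570624 + 18459) + 5003 = -1552165 + 5003 = -1547162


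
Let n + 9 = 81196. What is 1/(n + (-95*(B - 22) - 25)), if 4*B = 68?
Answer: 1/81637 ≈ 1.2249e-5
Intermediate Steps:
B = 17 (B = (1/4)*68 = 17)
n = 81187 (n = -9 + 81196 = 81187)
1/(n + (-95*(B - 22) - 25)) = 1/(81187 + (-95*(17 - 22) - 25)) = 1/(81187 + (-95*(-5) - 25)) = 1/(81187 + (475 - 25)) = 1/(81187 + 450) = 1/81637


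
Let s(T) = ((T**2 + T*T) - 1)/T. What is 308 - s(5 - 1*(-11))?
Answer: 4417/16 ≈ 276.06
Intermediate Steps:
s(T) = (-1 + 2*T**2)/T (s(T) = ((T**2 + T**2) - 1)/T = (2*T**2 - 1)/T = (-1 + 2*T**2)/T)
308 - s(5 - 1*(-11)) = 308 - (-1/(5 - 1*(-11)) + 2*(5 - 1*(-11))) = 308 - (-1/(5 + 11) + 2*(5 + 11)) = 308 - (-1/16 + 2*16) = 308 - (-1*1/16 + 32) = 308 - (-1/16 + 32) = 308 - 1*511/16 = 308 - 511/16 = 4417/16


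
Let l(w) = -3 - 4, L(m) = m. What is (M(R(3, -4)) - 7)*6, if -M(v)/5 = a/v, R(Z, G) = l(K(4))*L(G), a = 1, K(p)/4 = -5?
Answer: -603/14 ≈ -43.071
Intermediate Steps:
K(p) = -20 (K(p) = 4*(-5) = -20)
l(w) = -7
R(Z, G) = -7*G
M(v) = -5/v
(M(R(3, -4)) - 7)*6 = (-5/((-7*(-4))) - 7)*6 = (-5/28 - 7)*6 = -201/28*6 = -603/14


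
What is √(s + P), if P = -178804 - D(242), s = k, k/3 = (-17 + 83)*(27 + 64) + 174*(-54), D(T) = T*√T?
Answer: √(-188974 - 2662*√2) ≈ 439.02*I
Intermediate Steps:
D(T) = T^(3/2)
k = -10170 (k = 3*((-17 + 83)*(27 + 64) + 174*(-54)) = 3*(66*91 - 9396) = 3*(6006 - 9396) = 3*(-3390) = -10170)
s = -10170
P = -178804 - 2662*√2 (P = -178804 - 242^(3/2) = -178804 - 2662*√2 ≈ -1.8257e+5)
√(s + P) = √(-10170 + (-178804 - 2662*√2)) = √(-188974 - 2662*√2)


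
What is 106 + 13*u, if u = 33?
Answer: 535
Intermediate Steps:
106 + 13*u = 106 + 13*33 = 106 + 429 = 535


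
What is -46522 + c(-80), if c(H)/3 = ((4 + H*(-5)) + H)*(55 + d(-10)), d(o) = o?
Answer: -2782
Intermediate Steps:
c(H) = 540 - 540*H (c(H) = 3*(((4 + H*(-5)) + H)*(55 - 10)) = 3*(((4 - 5*H) + H)*45) = 3*((4 - 4*H)*45) = 3*(180 - 180*H) = 540 - 540*H)
-46522 + c(-80) = -46522 + (540 - 540*(-80)) = -46522 + (540 + 43200) = -46522 + 43740 = -2782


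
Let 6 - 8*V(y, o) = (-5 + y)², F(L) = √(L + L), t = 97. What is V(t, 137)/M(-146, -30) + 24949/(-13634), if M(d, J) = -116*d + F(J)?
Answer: (-99796*√15 + 873901621*I)/(54536*(√15 - 8468*I)) ≈ -1.8923 + 2.8552e-5*I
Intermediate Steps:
F(L) = √2*√L (F(L) = √(2*L) = √2*√L)
V(y, o) = ¾ - (-5 + y)²/8
M(d, J) = -116*d + √2*√J
V(t, 137)/M(-146, -30) + 24949/(-13634) = (¾ - (-5 + 97)²/8)/(-116*(-146) + √2*√(-30)) + 24949/(-13634) = (¾ - ⅛*92²)/(16936 + √2*(I*√30)) + 24949*(-1/13634) = (¾ - ⅛*8464)/(16936 + 2*I*√15) - 24949/13634 = (¾ - 1058)/(16936 + 2*I*√15) - 24949/13634 = -4229/(4*(16936 + 2*I*√15)) - 24949/13634 = -24949/13634 - 4229/(4*(16936 + 2*I*√15))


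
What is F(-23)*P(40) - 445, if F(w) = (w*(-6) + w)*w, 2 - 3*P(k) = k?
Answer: 99175/3 ≈ 33058.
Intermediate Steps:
P(k) = 2/3 - k/3
F(w) = -5*w**2 (F(w) = (-6*w + w)*w = (-5*w)*w = -5*w**2)
F(-23)*P(40) - 445 = (-5*(-23)**2)*(2/3 - 1/3*40) - 445 = (-5*529)*(2/3 - 40/3) - 445 = -2645*(-38/3) - 445 = 100510/3 - 445 = 99175/3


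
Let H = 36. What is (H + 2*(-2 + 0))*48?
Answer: 1536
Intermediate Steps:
(H + 2*(-2 + 0))*48 = (36 + 2*(-2 + 0))*48 = (36 + 2*(-2))*48 = (36 - 4)*48 = 32*48 = 1536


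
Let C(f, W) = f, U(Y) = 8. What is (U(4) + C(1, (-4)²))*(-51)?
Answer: -459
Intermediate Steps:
(U(4) + C(1, (-4)²))*(-51) = (8 + 1)*(-51) = 9*(-51) = -459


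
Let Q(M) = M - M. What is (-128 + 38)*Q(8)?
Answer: 0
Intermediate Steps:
Q(M) = 0
(-128 + 38)*Q(8) = (-128 + 38)*0 = -90*0 = 0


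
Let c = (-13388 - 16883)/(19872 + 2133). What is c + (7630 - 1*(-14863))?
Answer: 494928194/22005 ≈ 22492.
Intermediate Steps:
c = -30271/22005 ≈ -1.3756
c + (7630 - 1*(-14863)) = -30271/22005 + (7630 - 1*(-14863)) = -30271/22005 + (7630 + 14863) = -30271/22005 + 22493 = 494928194/22005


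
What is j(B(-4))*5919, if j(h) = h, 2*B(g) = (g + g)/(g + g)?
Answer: 5919/2 ≈ 2959.5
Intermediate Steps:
B(g) = ½ (B(g) = ((g + g)/(g + g))/2 = ((2*g)/((2*g)))/2 = ((2*g)*(1/(2*g)))/2 = (½)*1 = ½)
j(B(-4))*5919 = (½)*5919 = 5919/2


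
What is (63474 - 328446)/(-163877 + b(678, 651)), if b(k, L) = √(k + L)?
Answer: 10855704111/6713917450 + 66243*√1329/6713917450 ≈ 1.6173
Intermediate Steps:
b(k, L) = √(L + k)
(63474 - 328446)/(-163877 + b(678, 651)) = (63474 - 328446)/(-163877 + √(651 + 678)) = -264972/(-163877 + √1329)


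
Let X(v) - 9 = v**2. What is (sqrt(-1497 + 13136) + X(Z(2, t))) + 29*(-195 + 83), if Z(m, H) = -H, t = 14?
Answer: -3043 + sqrt(11639) ≈ -2935.1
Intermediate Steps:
X(v) = 9 + v**2
(sqrt(-1497 + 13136) + X(Z(2, t))) + 29*(-195 + 83) = (sqrt(-1497 + 13136) + (9 + (-1*14)**2)) + 29*(-195 + 83) = (sqrt(11639) + (9 + (-14)**2)) + 29*(-112) = (sqrt(11639) + (9 + 196)) - 3248 = (sqrt(11639) + 205) - 3248 = (205 + sqrt(11639)) - 3248 = -3043 + sqrt(11639)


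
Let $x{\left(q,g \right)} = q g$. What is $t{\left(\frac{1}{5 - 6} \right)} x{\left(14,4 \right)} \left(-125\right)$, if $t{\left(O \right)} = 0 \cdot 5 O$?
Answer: $0$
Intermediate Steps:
$t{\left(O \right)} = 0$ ($t{\left(O \right)} = 0 O = 0$)
$x{\left(q,g \right)} = g q$
$t{\left(\frac{1}{5 - 6} \right)} x{\left(14,4 \right)} \left(-125\right) = 0 \cdot 4 \cdot 14 \left(-125\right) = 0 \cdot 56 \left(-125\right) = 0 \left(-125\right) = 0$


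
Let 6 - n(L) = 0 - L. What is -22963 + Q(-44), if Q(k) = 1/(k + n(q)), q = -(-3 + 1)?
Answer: -826669/36 ≈ -22963.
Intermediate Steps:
q = 2 (q = -1*(-2) = 2)
n(L) = 6 + L (n(L) = 6 - (0 - L) = 6 - (-1)*L = 6 + L)
Q(k) = 1/(8 + k) (Q(k) = 1/(k + (6 + 2)) = 1/(k + 8) = 1/(8 + k))
-22963 + Q(-44) = -22963 + 1/(8 - 44) = -22963 + 1/(-36) = -22963 - 1/36 = -826669/36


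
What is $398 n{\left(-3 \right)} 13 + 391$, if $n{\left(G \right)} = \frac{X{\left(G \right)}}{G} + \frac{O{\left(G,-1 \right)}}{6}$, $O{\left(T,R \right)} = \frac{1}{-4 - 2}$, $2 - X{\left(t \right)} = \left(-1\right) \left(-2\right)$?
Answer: $\frac{4451}{18} \approx 247.28$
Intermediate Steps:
$X{\left(t \right)} = 0$ ($X{\left(t \right)} = 2 - \left(-1\right) \left(-2\right) = 2 - 2 = 0$)
$O{\left(T,R \right)} = - \frac{1}{6}$ ($O{\left(T,R \right)} = \frac{1}{-6} = - \frac{1}{6}$)
$n{\left(G \right)} = - \frac{1}{36}$ ($n{\left(G \right)} = \frac{0}{G} - \frac{1}{6 \cdot 6} = 0 - \frac{1}{36} = - \frac{1}{36}$)
$398 n{\left(-3 \right)} 13 + 391 = 398 \left(\left(- \frac{1}{36}\right) 13\right) + 391 = 398 \left(- \frac{13}{36}\right) + 391 = - \frac{2587}{18} + 391 = \frac{4451}{18}$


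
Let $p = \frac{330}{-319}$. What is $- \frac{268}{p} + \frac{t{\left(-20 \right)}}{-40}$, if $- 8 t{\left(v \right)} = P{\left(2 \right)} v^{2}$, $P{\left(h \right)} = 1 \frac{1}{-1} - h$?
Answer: $\frac{15319}{60} \approx 255.32$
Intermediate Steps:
$p = - \frac{30}{29}$ ($p = 330 \left(- \frac{1}{319}\right) = - \frac{30}{29} \approx -1.0345$)
$P{\left(h \right)} = -1 - h$ ($P{\left(h \right)} = 1 \left(-1\right) - h = -1 - h$)
$t{\left(v \right)} = \frac{3 v^{2}}{8}$ ($t{\left(v \right)} = - \frac{\left(-1 - 2\right) v^{2}}{8} = - \frac{\left(-3\right) v^{2}}{8} = \frac{3 v^{2}}{8}$)
$- \frac{268}{p} + \frac{t{\left(-20 \right)}}{-40} = - \frac{268}{- \frac{30}{29}} + \frac{\frac{3}{8} \left(-20\right)^{2}}{-40} = \left(-268\right) \left(- \frac{29}{30}\right) + \frac{3}{8} \cdot 400 \left(- \frac{1}{40}\right) = \frac{3886}{15} + 150 \left(- \frac{1}{40}\right) = \frac{3886}{15} - \frac{15}{4} = \frac{15319}{60}$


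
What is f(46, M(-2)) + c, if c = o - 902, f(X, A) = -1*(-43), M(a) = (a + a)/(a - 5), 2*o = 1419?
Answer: -299/2 ≈ -149.50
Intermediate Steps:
o = 1419/2 (o = (1/2)*1419 = 1419/2 ≈ 709.50)
M(a) = 2*a/(-5 + a) (M(a) = (2*a)/(-5 + a) = 2*a/(-5 + a))
f(X, A) = 43
c = -385/2 (c = 1419/2 - 902 = -385/2 ≈ -192.50)
f(46, M(-2)) + c = 43 - 385/2 = -299/2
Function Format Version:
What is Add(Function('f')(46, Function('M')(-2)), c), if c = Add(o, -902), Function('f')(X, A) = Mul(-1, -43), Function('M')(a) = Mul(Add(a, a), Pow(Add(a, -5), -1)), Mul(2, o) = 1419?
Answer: Rational(-299, 2) ≈ -149.50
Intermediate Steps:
o = Rational(1419, 2) (o = Mul(Rational(1, 2), 1419) = Rational(1419, 2) ≈ 709.50)
Function('M')(a) = Mul(2, a, Pow(Add(-5, a), -1)) (Function('M')(a) = Mul(Mul(2, a), Pow(Add(-5, a), -1)) = Mul(2, a, Pow(Add(-5, a), -1)))
Function('f')(X, A) = 43
c = Rational(-385, 2) (c = Add(Rational(1419, 2), -902) = Rational(-385, 2) ≈ -192.50)
Add(Function('f')(46, Function('M')(-2)), c) = Add(43, Rational(-385, 2)) = Rational(-299, 2)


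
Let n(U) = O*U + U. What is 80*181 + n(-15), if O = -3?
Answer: 14510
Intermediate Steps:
n(U) = -2*U (n(U) = -3*U + U = -2*U)
80*181 + n(-15) = 80*181 - 2*(-15) = 14480 + 30 = 14510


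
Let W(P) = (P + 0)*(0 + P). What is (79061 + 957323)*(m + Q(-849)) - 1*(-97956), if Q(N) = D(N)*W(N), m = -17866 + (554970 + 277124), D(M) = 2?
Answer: 2337906216676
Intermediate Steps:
m = 814228 (m = -17866 + 832094 = 814228)
W(P) = P² (W(P) = P*P = P²)
Q(N) = 2*N²
(79061 + 957323)*(m + Q(-849)) - 1*(-97956) = (79061 + 957323)*(814228 + 2*(-849)²) - 1*(-97956) = 1036384*(814228 + 2*720801) + 97956 = 1036384*(814228 + 1441602) + 97956 = 1036384*2255830 + 97956 = 2337906118720 + 97956 = 2337906216676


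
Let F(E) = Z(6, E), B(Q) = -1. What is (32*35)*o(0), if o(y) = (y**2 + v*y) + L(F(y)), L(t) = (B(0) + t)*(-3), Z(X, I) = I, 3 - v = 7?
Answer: 3360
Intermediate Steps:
v = -4 (v = 3 - 1*7 = 3 - 7 = -4)
F(E) = E
L(t) = 3 - 3*t (L(t) = (-1 + t)*(-3) = 3 - 3*t)
o(y) = 3 + y**2 - 7*y (o(y) = (y**2 - 4*y) + (3 - 3*y) = 3 + y**2 - 7*y)
(32*35)*o(0) = (32*35)*(3 + 0**2 - 7*0) = 1120*(3 + 0 + 0) = 1120*3 = 3360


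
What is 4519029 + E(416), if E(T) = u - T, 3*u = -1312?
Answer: 13554527/3 ≈ 4.5182e+6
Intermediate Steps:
u = -1312/3 (u = (1/3)*(-1312) = -1312/3 ≈ -437.33)
E(T) = -1312/3 - T
4519029 + E(416) = 4519029 + (-1312/3 - 1*416) = 4519029 + (-1312/3 - 416) = 4519029 - 2560/3 = 13554527/3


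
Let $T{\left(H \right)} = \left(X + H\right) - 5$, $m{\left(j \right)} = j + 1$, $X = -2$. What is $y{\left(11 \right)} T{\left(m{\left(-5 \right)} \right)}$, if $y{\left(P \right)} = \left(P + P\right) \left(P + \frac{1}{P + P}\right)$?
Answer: $-2673$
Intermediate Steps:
$y{\left(P \right)} = 2 P \left(P + \frac{1}{2 P}\right)$
$m{\left(j \right)} = 1 + j$
$T{\left(H \right)} = -7 + H$ ($T{\left(H \right)} = \left(-2 + H\right) - 5 = -7 + H$)
$y{\left(11 \right)} T{\left(m{\left(-5 \right)} \right)} = \left(1 + 2 \cdot 11^{2}\right) \left(-7 + \left(1 - 5\right)\right) = \left(1 + 2 \cdot 121\right) \left(-7 - 4\right) = \left(1 + 242\right) \left(-11\right) = 243 \left(-11\right) = -2673$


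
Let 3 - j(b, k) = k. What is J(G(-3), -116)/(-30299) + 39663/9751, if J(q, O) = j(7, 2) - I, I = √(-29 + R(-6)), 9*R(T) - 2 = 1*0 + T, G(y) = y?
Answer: 1201739486/295445549 + I*√265/90897 ≈ 4.0676 + 0.00017909*I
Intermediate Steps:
j(b, k) = 3 - k
R(T) = 2/9 + T/9 (R(T) = 2/9 + (1*0 + T)/9 = 2/9 + (0 + T)/9 = 2/9 + T/9)
I = I*√265/3 (I = √(-29 + (2/9 + (⅑)*(-6))) = √(-29 + (2/9 - ⅔)) = √(-29 - 4/9) = √(-265/9) = I*√265/3 ≈ 5.4263*I)
J(q, O) = 1 - I*√265/3 (J(q, O) = (3 - 1*2) - I*√265/3 = (3 - 2) - I*√265/3 = 1 - I*√265/3)
J(G(-3), -116)/(-30299) + 39663/9751 = (1 - I*√265/3)/(-30299) + 39663/9751 = (1 - I*√265/3)*(-1/30299) + 39663*(1/9751) = (-1/30299 + I*√265/90897) + 39663/9751 = 1201739486/295445549 + I*√265/90897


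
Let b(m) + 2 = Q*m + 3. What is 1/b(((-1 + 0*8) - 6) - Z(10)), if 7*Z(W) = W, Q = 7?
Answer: -1/58 ≈ -0.017241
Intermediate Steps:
Z(W) = W/7
b(m) = 1 + 7*m (b(m) = -2 + (7*m + 3) = -2 + (3 + 7*m) = 1 + 7*m)
1/b(((-1 + 0*8) - 6) - Z(10)) = 1/(1 + 7*(((-1 + 0*8) - 6) - 10/7)) = 1/(1 + 7*(((-1 + 0) - 6) - 1*10/7)) = 1/(1 + 7*((-1 - 6) - 10/7)) = 1/(1 + 7*(-7 - 10/7)) = 1/(1 + 7*(-59/7)) = 1/(1 - 59) = 1/(-58) = -1/58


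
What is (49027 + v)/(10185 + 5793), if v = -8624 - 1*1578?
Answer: 38825/15978 ≈ 2.4299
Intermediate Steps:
v = -10202 (v = -8624 - 1578 = -10202)
(49027 + v)/(10185 + 5793) = (49027 - 10202)/(10185 + 5793) = 38825/15978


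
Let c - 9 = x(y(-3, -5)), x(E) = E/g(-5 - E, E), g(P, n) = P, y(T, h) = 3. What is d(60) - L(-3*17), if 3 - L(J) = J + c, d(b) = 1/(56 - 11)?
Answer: -16327/360 ≈ -45.353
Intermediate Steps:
d(b) = 1/45
x(E) = E/(-5 - E)
c = 69/8 (c = 9 - 1*3/(5 + 3) = 9 - 1*3/8 = 9 - 1*3*⅛ = 9 - 3/8 = 69/8 ≈ 8.6250)
L(J) = -45/8 - J (L(J) = 3 - (J + 69/8) = 3 - (69/8 + J) = 3 + (-69/8 - J) = -45/8 - J)
d(60) - L(-3*17) = 1/45 - (-45/8 - (-3)*17) = 1/45 - (-45/8 - 1*(-51)) = 1/45 - (-45/8 + 51) = 1/45 - 1*363/8 = 1/45 - 363/8 = -16327/360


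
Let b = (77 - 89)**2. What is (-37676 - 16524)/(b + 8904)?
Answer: -6775/1131 ≈ -5.9903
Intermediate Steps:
b = 144 (b = (-12)**2 = 144)
(-37676 - 16524)/(b + 8904) = (-37676 - 16524)/(144 + 8904) = -54200/9048 = -54200*1/9048 = -6775/1131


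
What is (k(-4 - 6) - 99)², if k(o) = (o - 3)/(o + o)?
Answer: 3869089/400 ≈ 9672.7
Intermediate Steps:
k(o) = (-3 + o)/(2*o) (k(o) = (-3 + o)/((2*o)) = (-3 + o)*(1/(2*o)) = (-3 + o)/(2*o))
(k(-4 - 6) - 99)² = ((-3 + (-4 - 6))/(2*(-4 - 6)) - 99)² = ((½)*(-3 - 10)/(-10) - 99)² = ((½)*(-⅒)*(-13) - 99)² = (13/20 - 99)² = (-1967/20)² = 3869089/400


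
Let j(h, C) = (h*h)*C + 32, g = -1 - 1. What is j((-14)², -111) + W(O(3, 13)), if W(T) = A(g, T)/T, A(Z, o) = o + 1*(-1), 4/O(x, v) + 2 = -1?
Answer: -17056569/4 ≈ -4.2641e+6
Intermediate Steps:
g = -2
O(x, v) = -4/3 (O(x, v) = 4/(-2 - 1) = 4/(-3) = 4*(-⅓) = -4/3)
A(Z, o) = -1 + o (A(Z, o) = o - 1 = -1 + o)
j(h, C) = 32 + C*h² (j(h, C) = h²*C + 32 = C*h² + 32 = 32 + C*h²)
W(T) = (-1 + T)/T
j((-14)², -111) + W(O(3, 13)) = (32 - 111*((-14)²)²) + (-1 - 4/3)/(-4/3) = (32 - 111*196²) - ¾*(-7/3) = (32 - 111*38416) + 7/4 = (32 - 4264176) + 7/4 = -4264144 + 7/4 = -17056569/4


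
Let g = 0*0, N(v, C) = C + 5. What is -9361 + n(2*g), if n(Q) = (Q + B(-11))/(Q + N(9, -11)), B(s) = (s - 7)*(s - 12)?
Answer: -9430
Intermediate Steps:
N(v, C) = 5 + C
B(s) = (-12 + s)*(-7 + s) (B(s) = (-7 + s)*(-12 + s) = (-12 + s)*(-7 + s))
g = 0
n(Q) = (414 + Q)/(-6 + Q) (n(Q) = (Q + (84 + (-11)**2 - 19*(-11)))/(Q + (5 - 11)) = (Q + (84 + 121 + 209))/(Q - 6) = (Q + 414)/(-6 + Q) = (414 + Q)/(-6 + Q))
-9361 + n(2*g) = -9361 + (414 + 2*0)/(-6 + 2*0) = -9361 + (414 + 0)/(-6 + 0) = -9361 + 414/(-6) = -9361 - 1/6*414 = -9361 - 69 = -9430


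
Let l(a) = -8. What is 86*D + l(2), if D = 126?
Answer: 10828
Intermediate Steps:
86*D + l(2) = 86*126 - 8 = 10836 - 8 = 10828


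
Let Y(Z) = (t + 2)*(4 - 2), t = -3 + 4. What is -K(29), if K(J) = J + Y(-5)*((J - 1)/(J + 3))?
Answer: -137/4 ≈ -34.250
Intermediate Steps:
t = 1
Y(Z) = 6 (Y(Z) = (1 + 2)*(4 - 2) = 3*2 = 6)
K(J) = J + 6*(-1 + J)/(3 + J) (K(J) = J + 6*((J - 1)/(J + 3)) = J + 6*((-1 + J)/(3 + J)) = J + 6*(-1 + J)/(3 + J))
-K(29) = -(-6 + 29**2 + 9*29)/(3 + 29) = -(-6 + 841 + 261)/32 = -1096/32 = -1*137/4 = -137/4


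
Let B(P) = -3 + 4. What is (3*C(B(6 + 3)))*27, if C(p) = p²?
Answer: 81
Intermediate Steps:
B(P) = 1
(3*C(B(6 + 3)))*27 = (3*1²)*27 = (3*1)*27 = 3*27 = 81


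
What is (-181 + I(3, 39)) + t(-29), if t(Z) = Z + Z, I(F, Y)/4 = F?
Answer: -227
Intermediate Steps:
I(F, Y) = 4*F
t(Z) = 2*Z
(-181 + I(3, 39)) + t(-29) = (-181 + 4*3) + 2*(-29) = (-181 + 12) - 58 = -169 - 58 = -227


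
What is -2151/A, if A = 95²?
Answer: -2151/9025 ≈ -0.23834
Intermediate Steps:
A = 9025
-2151/A = -2151/9025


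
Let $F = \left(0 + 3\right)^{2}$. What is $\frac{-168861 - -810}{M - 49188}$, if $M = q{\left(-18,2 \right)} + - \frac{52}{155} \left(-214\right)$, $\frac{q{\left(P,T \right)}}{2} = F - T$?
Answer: $\frac{26047905}{7610842} \approx 3.4225$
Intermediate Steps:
$F = 9$ ($F = 3^{2} = 9$)
$q{\left(P,T \right)} = 18 - 2 T$ ($q{\left(P,T \right)} = 2 \left(9 - T\right) = 18 - 2 T$)
$M = \frac{13298}{155}$ ($M = \left(18 - 4\right) + - \frac{52}{155} \left(-214\right) = \left(18 - 4\right) + \left(-52\right) \frac{1}{155} \left(-214\right) = 14 - - \frac{11128}{155} = 14 + \frac{11128}{155} = \frac{13298}{155} \approx 85.794$)
$\frac{-168861 - -810}{M - 49188} = \frac{-168861 - -810}{\frac{13298}{155} - 49188} = \frac{-168861 + 810}{- \frac{7610842}{155}} = \left(-168051\right) \left(- \frac{155}{7610842}\right) = \frac{26047905}{7610842}$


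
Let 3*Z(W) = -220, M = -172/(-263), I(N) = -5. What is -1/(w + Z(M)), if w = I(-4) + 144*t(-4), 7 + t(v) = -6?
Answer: 3/5851 ≈ 0.00051273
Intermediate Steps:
M = 172/263 (M = -172*(-1/263) = 172/263 ≈ 0.65399)
t(v) = -13 (t(v) = -7 - 6 = -13)
Z(W) = -220/3 (Z(W) = (⅓)*(-220) = -220/3)
w = -1877 (w = -5 + 144*(-13) = -5 - 1872 = -1877)
-1/(w + Z(M)) = -1/(-1877 - 220/3) = -1/(-5851/3) = -1*(-3/5851) = 3/5851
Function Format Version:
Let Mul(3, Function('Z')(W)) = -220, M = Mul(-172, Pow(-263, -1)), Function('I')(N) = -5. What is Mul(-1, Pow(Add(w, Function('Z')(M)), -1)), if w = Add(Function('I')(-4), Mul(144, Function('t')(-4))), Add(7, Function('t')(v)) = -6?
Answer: Rational(3, 5851) ≈ 0.00051273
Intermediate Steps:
M = Rational(172, 263) (M = Mul(-172, Rational(-1, 263)) = Rational(172, 263) ≈ 0.65399)
Function('t')(v) = -13 (Function('t')(v) = Add(-7, -6) = -13)
Function('Z')(W) = Rational(-220, 3) (Function('Z')(W) = Mul(Rational(1, 3), -220) = Rational(-220, 3))
w = -1877 (w = Add(-5, Mul(144, -13)) = Add(-5, -1872) = -1877)
Mul(-1, Pow(Add(w, Function('Z')(M)), -1)) = Mul(-1, Pow(Add(-1877, Rational(-220, 3)), -1)) = Mul(-1, Pow(Rational(-5851, 3), -1)) = Mul(-1, Rational(-3, 5851)) = Rational(3, 5851)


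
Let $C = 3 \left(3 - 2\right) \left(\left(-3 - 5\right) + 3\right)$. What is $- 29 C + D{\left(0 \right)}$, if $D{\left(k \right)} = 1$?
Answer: $436$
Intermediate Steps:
$C = -15$ ($C = 3 \cdot 1 \left(-8 + 3\right) = 3 \left(-5\right) = -15$)
$- 29 C + D{\left(0 \right)} = \left(-29\right) \left(-15\right) + 1 = 435 + 1 = 436$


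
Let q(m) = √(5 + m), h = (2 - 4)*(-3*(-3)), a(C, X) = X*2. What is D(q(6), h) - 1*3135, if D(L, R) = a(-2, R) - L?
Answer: -3171 - √11 ≈ -3174.3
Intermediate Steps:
a(C, X) = 2*X
h = -18 (h = -2*9 = -18)
D(L, R) = -L + 2*R (D(L, R) = 2*R - L = -L + 2*R)
D(q(6), h) - 1*3135 = (-√(5 + 6) + 2*(-18)) - 1*3135 = (-√11 - 36) - 3135 = (-36 - √11) - 3135 = -3171 - √11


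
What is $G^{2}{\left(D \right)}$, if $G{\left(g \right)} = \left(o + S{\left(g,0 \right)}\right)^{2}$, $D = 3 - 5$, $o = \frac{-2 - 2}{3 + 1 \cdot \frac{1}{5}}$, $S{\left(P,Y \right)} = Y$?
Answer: $\frac{625}{256} \approx 2.4414$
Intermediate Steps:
$o = - \frac{5}{4}$ ($o = - \frac{4}{3 + 1 \cdot \frac{1}{5}} = - \frac{4}{3 + \frac{1}{5}} = - \frac{4}{\frac{16}{5}} = \left(-4\right) \frac{5}{16} = - \frac{5}{4} \approx -1.25$)
$D = -2$
$G{\left(g \right)} = \frac{25}{16}$ ($G{\left(g \right)} = \left(- \frac{5}{4} + 0\right)^{2} = \left(- \frac{5}{4}\right)^{2} = \frac{25}{16}$)
$G^{2}{\left(D \right)} = \left(\frac{25}{16}\right)^{2} = \frac{625}{256}$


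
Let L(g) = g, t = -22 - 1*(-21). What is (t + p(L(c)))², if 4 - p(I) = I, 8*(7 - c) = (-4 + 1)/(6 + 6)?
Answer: 16641/1024 ≈ 16.251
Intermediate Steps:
c = 225/32 (c = 7 - (-4 + 1)/(8*(6 + 6)) = 7 - (-3)/(8*12) = 7 - ⅛*(-¼) = 7 + 1/32 = 225/32 ≈ 7.0313)
t = -1 (t = -22 + 21 = -1)
p(I) = 4 - I
(t + p(L(c)))² = (-1 + (4 - 1*225/32))² = (-1 + (4 - 225/32))² = (-1 - 97/32)² = (-129/32)² = 16641/1024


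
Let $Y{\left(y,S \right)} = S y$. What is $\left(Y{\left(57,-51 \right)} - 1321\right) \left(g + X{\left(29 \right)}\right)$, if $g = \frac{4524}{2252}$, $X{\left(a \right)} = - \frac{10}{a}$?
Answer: $- \frac{114870532}{16327} \approx -7035.6$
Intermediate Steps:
$g = \frac{1131}{563}$ ($g = 4524 \cdot \frac{1}{2252} = \frac{1131}{563} \approx 2.0089$)
$\left(Y{\left(57,-51 \right)} - 1321\right) \left(g + X{\left(29 \right)}\right) = \left(\left(-51\right) 57 - 1321\right) \left(\frac{1131}{563} - \frac{10}{29}\right) = \left(-2907 - 1321\right) \left(\frac{1131}{563} - \frac{10}{29}\right) = - 4228 \left(\frac{1131}{563} - \frac{10}{29}\right) = \left(-4228\right) \frac{27169}{16327} = - \frac{114870532}{16327}$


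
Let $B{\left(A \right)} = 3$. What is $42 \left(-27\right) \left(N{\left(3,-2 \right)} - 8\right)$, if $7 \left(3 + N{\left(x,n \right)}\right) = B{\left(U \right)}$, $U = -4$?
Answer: $11988$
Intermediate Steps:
$N{\left(x,n \right)} = - \frac{18}{7}$ ($N{\left(x,n \right)} = -3 + \frac{1}{7} \cdot 3 = -3 + \frac{3}{7} = - \frac{18}{7}$)
$42 \left(-27\right) \left(N{\left(3,-2 \right)} - 8\right) = 42 \left(-27\right) \left(- \frac{18}{7} - 8\right) = \left(-1134\right) \left(- \frac{74}{7}\right) = 11988$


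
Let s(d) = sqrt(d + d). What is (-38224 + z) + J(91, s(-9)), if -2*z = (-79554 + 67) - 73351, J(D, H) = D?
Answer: 38286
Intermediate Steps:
s(d) = sqrt(2)*sqrt(d) (s(d) = sqrt(2*d) = sqrt(2)*sqrt(d))
z = 76419 (z = -((-79554 + 67) - 73351)/2 = -(-79487 - 73351)/2 = -1/2*(-152838) = 76419)
(-38224 + z) + J(91, s(-9)) = (-38224 + 76419) + 91 = 38195 + 91 = 38286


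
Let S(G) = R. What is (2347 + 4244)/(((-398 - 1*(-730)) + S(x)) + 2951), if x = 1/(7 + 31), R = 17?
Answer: 2197/1100 ≈ 1.9973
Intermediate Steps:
x = 1/38 ≈ 0.026316
S(G) = 17
(2347 + 4244)/(((-398 - 1*(-730)) + S(x)) + 2951) = (2347 + 4244)/(((-398 - 1*(-730)) + 17) + 2951) = 6591/(((-398 + 730) + 17) + 2951) = 6591/((332 + 17) + 2951) = 6591/(349 + 2951) = 6591/3300 = 6591*(1/3300) = 2197/1100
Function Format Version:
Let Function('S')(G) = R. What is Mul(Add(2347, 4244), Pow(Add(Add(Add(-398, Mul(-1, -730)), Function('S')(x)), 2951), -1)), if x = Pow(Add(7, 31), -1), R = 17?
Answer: Rational(2197, 1100) ≈ 1.9973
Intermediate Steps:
x = Rational(1, 38) (x = Pow(38, -1) = Rational(1, 38) ≈ 0.026316)
Function('S')(G) = 17
Mul(Add(2347, 4244), Pow(Add(Add(Add(-398, Mul(-1, -730)), Function('S')(x)), 2951), -1)) = Mul(Add(2347, 4244), Pow(Add(Add(Add(-398, Mul(-1, -730)), 17), 2951), -1)) = Mul(6591, Pow(Add(Add(Add(-398, 730), 17), 2951), -1)) = Mul(6591, Pow(Add(Add(332, 17), 2951), -1)) = Mul(6591, Pow(Add(349, 2951), -1)) = Mul(6591, Pow(3300, -1)) = Mul(6591, Rational(1, 3300)) = Rational(2197, 1100)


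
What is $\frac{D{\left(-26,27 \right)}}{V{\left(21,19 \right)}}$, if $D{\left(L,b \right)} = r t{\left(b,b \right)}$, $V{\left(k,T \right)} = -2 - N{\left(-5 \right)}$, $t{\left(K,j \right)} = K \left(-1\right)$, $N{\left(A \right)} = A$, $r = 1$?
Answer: $-9$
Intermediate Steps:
$t{\left(K,j \right)} = - K$
$V{\left(k,T \right)} = 3$ ($V{\left(k,T \right)} = -2 - -5 = -2 + 5 = 3$)
$D{\left(L,b \right)} = - b$ ($D{\left(L,b \right)} = 1 \left(- b\right) = - b$)
$\frac{D{\left(-26,27 \right)}}{V{\left(21,19 \right)}} = \frac{\left(-1\right) 27}{3} = \left(-27\right) \frac{1}{3} = -9$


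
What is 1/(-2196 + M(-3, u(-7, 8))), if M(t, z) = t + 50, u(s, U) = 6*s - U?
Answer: -1/2149 ≈ -0.00046533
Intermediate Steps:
u(s, U) = -U + 6*s
M(t, z) = 50 + t
1/(-2196 + M(-3, u(-7, 8))) = 1/(-2196 + (50 - 3)) = 1/(-2196 + 47) = 1/(-2149) = -1/2149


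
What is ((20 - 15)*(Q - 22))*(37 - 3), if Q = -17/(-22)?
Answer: -39695/11 ≈ -3608.6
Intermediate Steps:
Q = 17/22 (Q = -17*(-1/22) = 17/22 ≈ 0.77273)
((20 - 15)*(Q - 22))*(37 - 3) = ((20 - 15)*(17/22 - 22))*(37 - 3) = (5*(-467/22))*34 = -2335/22*34 = -39695/11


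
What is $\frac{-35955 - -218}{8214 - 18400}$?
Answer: $\frac{35737}{10186} \approx 3.5084$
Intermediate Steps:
$\frac{-35955 - -218}{8214 - 18400} = \frac{-35955 + \left(272 - 54\right)}{-10186} = \left(-35955 + 218\right) \left(- \frac{1}{10186}\right) = \left(-35737\right) \left(- \frac{1}{10186}\right) = \frac{35737}{10186}$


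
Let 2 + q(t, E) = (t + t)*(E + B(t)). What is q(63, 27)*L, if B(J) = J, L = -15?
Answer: -170070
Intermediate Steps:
q(t, E) = -2 + 2*t*(E + t) (q(t, E) = -2 + (t + t)*(E + t) = -2 + (2*t)*(E + t) = -2 + 2*t*(E + t))
q(63, 27)*L = (-2 + 2*63² + 2*27*63)*(-15) = (-2 + 2*3969 + 3402)*(-15) = (-2 + 7938 + 3402)*(-15) = 11338*(-15) = -170070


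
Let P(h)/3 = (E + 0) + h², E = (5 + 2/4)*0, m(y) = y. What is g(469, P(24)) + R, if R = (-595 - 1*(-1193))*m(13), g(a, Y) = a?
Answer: 8243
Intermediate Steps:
E = 0 (E = (5 + 2*(¼))*0 = (5 + ½)*0 = (11/2)*0 = 0)
P(h) = 3*h² (P(h) = 3*((0 + 0) + h²) = 3*(0 + h²) = 3*h²)
R = 7774 (R = (-595 - 1*(-1193))*13 = (-595 + 1193)*13 = 598*13 = 7774)
g(469, P(24)) + R = 469 + 7774 = 8243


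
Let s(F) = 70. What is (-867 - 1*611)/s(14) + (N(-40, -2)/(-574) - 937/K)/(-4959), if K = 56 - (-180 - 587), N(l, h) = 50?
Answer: -13739617597/650733755 ≈ -21.114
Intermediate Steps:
K = 823 (K = 56 - 1*(-767) = 56 + 767 = 823)
(-867 - 1*611)/s(14) + (N(-40, -2)/(-574) - 937/K)/(-4959) = (-867 - 1*611)/70 + (50/(-574) - 937/823)/(-4959) = (-867 - 611)*(1/70) + (50*(-1/574) - 937*1/823)*(-1/4959) = -1478*1/70 + (-25/287 - 937/823)*(-1/4959) = -739/35 - 289494/236201*(-1/4959) = -739/35 + 32166/130146751 = -13739617597/650733755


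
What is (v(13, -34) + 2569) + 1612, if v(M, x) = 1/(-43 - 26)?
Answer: 288488/69 ≈ 4181.0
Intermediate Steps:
v(M, x) = -1/69 (v(M, x) = 1/(-69) = -1/69)
(v(13, -34) + 2569) + 1612 = (-1/69 + 2569) + 1612 = 177260/69 + 1612 = 288488/69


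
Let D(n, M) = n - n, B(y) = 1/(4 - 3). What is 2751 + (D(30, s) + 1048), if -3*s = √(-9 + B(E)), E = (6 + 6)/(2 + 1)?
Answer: 3799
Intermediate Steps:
E = 4 (E = 12/3 = 12*(⅓) = 4)
B(y) = 1 (B(y) = 1/1 = 1)
s = -2*I*√2/3 (s = -√(-9 + 1)/3 = -2*I*√2/3 ≈ -0.94281*I)
D(n, M) = 0
2751 + (D(30, s) + 1048) = 2751 + (0 + 1048) = 2751 + 1048 = 3799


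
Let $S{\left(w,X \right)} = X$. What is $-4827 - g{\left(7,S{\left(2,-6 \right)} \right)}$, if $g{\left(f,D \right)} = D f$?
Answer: $-4785$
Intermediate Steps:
$-4827 - g{\left(7,S{\left(2,-6 \right)} \right)} = -4827 - \left(-6\right) 7 = -4827 - -42 = -4827 + 42 = -4785$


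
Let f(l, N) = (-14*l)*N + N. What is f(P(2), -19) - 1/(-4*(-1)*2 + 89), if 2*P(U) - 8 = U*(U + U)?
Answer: 204572/97 ≈ 2109.0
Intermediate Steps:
P(U) = 4 + U**2 (P(U) = 4 + (U*(U + U))/2 = 4 + (U*(2*U))/2 = 4 + (2*U**2)/2 = 4 + U**2)
f(l, N) = N - 14*N*l (f(l, N) = -14*N*l + N = N - 14*N*l)
f(P(2), -19) - 1/(-4*(-1)*2 + 89) = -19*(1 - 14*(4 + 2**2)) - 1/(-4*(-1)*2 + 89) = -19*(1 - 14*(4 + 4)) - 1/(4*2 + 89) = -19*(1 - 14*8) - 1/(8 + 89) = -19*(1 - 112) - 1/97 = -19*(-111) - 1*1/97 = 2109 - 1/97 = 204572/97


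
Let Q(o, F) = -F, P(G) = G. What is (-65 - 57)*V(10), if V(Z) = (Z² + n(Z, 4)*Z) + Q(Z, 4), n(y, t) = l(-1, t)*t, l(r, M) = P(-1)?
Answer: -6832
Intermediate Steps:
l(r, M) = -1
n(y, t) = -t
V(Z) = -4 + Z² - 4*Z (V(Z) = (Z² + (-1*4)*Z) - 1*4 = (Z² - 4*Z) - 4 = -4 + Z² - 4*Z)
(-65 - 57)*V(10) = (-65 - 57)*(-4 + 10² - 4*10) = -122*(-4 + 100 - 40) = -122*56 = -6832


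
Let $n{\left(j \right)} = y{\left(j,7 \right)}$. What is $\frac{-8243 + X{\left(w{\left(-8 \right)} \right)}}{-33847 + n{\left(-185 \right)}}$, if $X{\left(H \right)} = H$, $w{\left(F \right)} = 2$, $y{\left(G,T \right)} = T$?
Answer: $\frac{2747}{11280} \approx 0.24353$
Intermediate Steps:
$n{\left(j \right)} = 7$
$\frac{-8243 + X{\left(w{\left(-8 \right)} \right)}}{-33847 + n{\left(-185 \right)}} = \frac{-8243 + 2}{-33847 + 7} = - \frac{8241}{-33840} = \left(-8241\right) \left(- \frac{1}{33840}\right) = \frac{2747}{11280}$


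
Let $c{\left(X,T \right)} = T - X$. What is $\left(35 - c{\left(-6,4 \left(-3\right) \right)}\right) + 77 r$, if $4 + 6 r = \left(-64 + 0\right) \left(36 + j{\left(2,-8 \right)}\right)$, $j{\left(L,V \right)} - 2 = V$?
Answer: $- \frac{73951}{3} \approx -24650.0$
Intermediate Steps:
$j{\left(L,V \right)} = 2 + V$
$r = - \frac{962}{3}$ ($r = - \frac{2}{3} + \frac{\left(-64 + 0\right) \left(36 + \left(2 - 8\right)\right)}{6} = - \frac{2}{3} + \frac{\left(-64\right) \left(36 - 6\right)}{6} = - \frac{2}{3} + \frac{\left(-64\right) 30}{6} = - \frac{2}{3} + \frac{1}{6} \left(-1920\right) = - \frac{2}{3} - 320 = - \frac{962}{3} \approx -320.67$)
$\left(35 - c{\left(-6,4 \left(-3\right) \right)}\right) + 77 r = \left(35 - \left(4 \left(-3\right) - -6\right)\right) + 77 \left(- \frac{962}{3}\right) = \left(35 - \left(-12 + 6\right)\right) - \frac{74074}{3} = \left(35 - -6\right) - \frac{74074}{3} = \left(35 + 6\right) - \frac{74074}{3} = 41 - \frac{74074}{3} = - \frac{73951}{3}$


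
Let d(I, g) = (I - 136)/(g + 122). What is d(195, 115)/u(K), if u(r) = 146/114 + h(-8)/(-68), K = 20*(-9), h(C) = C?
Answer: 19057/107045 ≈ 0.17803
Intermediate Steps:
d(I, g) = (-136 + I)/(122 + g)
K = -180
u(r) = 1355/969 (u(r) = 146/114 - 8/(-68) = 146*(1/114) - 8*(-1/68) = 73/57 + 2/17 = 1355/969)
d(195, 115)/u(K) = ((-136 + 195)/(122 + 115))/(1355/969) = (59/237)*(969/1355) = 19057/107045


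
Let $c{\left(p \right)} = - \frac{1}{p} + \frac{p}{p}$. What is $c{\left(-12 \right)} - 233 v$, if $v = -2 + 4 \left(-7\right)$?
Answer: $\frac{83893}{12} \approx 6991.1$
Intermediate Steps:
$c{\left(p \right)} = 1 - \frac{1}{p}$ ($c{\left(p \right)} = - \frac{1}{p} + 1 = 1 - \frac{1}{p}$)
$v = -30$ ($v = -2 - 28 = -30$)
$c{\left(-12 \right)} - 233 v = \frac{-1 - 12}{-12} - -6990 = \left(- \frac{1}{12}\right) \left(-13\right) + 6990 = \frac{13}{12} + 6990 = \frac{83893}{12}$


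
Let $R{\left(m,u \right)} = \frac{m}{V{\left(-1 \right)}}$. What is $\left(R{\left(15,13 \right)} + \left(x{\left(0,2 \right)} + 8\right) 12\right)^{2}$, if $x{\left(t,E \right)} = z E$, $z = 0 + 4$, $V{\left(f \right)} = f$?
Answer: $31329$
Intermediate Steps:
$z = 4$
$R{\left(m,u \right)} = - m$ ($R{\left(m,u \right)} = \frac{m}{-1} = m \left(-1\right) = - m$)
$x{\left(t,E \right)} = 4 E$
$\left(R{\left(15,13 \right)} + \left(x{\left(0,2 \right)} + 8\right) 12\right)^{2} = \left(\left(-1\right) 15 + \left(4 \cdot 2 + 8\right) 12\right)^{2} = \left(-15 + \left(8 + 8\right) 12\right)^{2} = \left(-15 + 16 \cdot 12\right)^{2} = \left(-15 + 192\right)^{2} = 177^{2} = 31329$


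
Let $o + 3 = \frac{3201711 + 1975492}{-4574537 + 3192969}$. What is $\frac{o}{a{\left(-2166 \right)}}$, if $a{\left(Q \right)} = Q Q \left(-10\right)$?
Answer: $\frac{9321907}{64817036398080} \approx 1.4382 \cdot 10^{-7}$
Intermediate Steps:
$a{\left(Q \right)} = - 10 Q^{2}$ ($a{\left(Q \right)} = Q^{2} \left(-10\right) = - 10 Q^{2}$)
$o = - \frac{9321907}{1381568}$ ($o = -3 + \frac{3201711 + 1975492}{-4574537 + 3192969} = -3 + \frac{5177203}{-1381568} = -3 + 5177203 \left(- \frac{1}{1381568}\right) = -3 - \frac{5177203}{1381568} = - \frac{9321907}{1381568} \approx -6.7473$)
$\frac{o}{a{\left(-2166 \right)}} = - \frac{9321907}{1381568 \left(- 10 \left(-2166\right)^{2}\right)} = - \frac{9321907}{1381568 \left(\left(-10\right) 4691556\right)} = - \frac{9321907}{1381568 \left(-46915560\right)} = \left(- \frac{9321907}{1381568}\right) \left(- \frac{1}{46915560}\right) = \frac{9321907}{64817036398080}$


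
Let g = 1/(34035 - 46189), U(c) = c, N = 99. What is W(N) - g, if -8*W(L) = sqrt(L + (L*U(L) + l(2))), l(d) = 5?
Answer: 1/12154 - sqrt(9905)/8 ≈ -12.440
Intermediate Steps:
W(L) = -sqrt(5 + L + L**2)/8 (W(L) = -sqrt(L + (L*L + 5))/8 = -sqrt(L + (L**2 + 5))/8 = -sqrt(L + (5 + L**2))/8 = -sqrt(5 + L + L**2)/8)
g = -1/12154 (g = 1/(-12154) = -1/12154 ≈ -8.2277e-5)
W(N) - g = -sqrt(5 + 99 + 99**2)/8 - 1*(-1/12154) = -sqrt(5 + 99 + 9801)/8 + 1/12154 = -sqrt(9905)/8 + 1/12154 = 1/12154 - sqrt(9905)/8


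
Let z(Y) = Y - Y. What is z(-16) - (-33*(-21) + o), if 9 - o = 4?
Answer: -698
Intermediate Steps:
o = 5 (o = 9 - 1*4 = 9 - 4 = 5)
z(Y) = 0
z(-16) - (-33*(-21) + o) = 0 - (-33*(-21) + 5) = 0 - (693 + 5) = 0 - 1*698 = 0 - 698 = -698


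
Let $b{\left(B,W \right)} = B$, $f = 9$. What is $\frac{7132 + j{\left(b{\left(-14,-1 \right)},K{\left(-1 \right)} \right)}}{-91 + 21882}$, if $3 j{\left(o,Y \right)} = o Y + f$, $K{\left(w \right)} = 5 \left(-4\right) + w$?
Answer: $\frac{7233}{21791} \approx 0.33193$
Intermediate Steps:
$K{\left(w \right)} = -20 + w$
$j{\left(o,Y \right)} = 3 + \frac{Y o}{3}$ ($j{\left(o,Y \right)} = \frac{o Y + 9}{3} = \frac{Y o + 9}{3} = \frac{9 + Y o}{3} = 3 + \frac{Y o}{3}$)
$\frac{7132 + j{\left(b{\left(-14,-1 \right)},K{\left(-1 \right)} \right)}}{-91 + 21882} = \frac{7132 + \left(3 + \frac{1}{3} \left(-20 - 1\right) \left(-14\right)\right)}{-91 + 21882} = \frac{7132 + \left(3 + \frac{1}{3} \left(-21\right) \left(-14\right)\right)}{21791} = \left(7132 + \left(3 + 98\right)\right) \frac{1}{21791} = \left(7132 + 101\right) \frac{1}{21791} = 7233 \cdot \frac{1}{21791} = \frac{7233}{21791}$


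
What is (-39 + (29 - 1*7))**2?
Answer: 289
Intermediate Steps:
(-39 + (29 - 1*7))**2 = (-39 + (29 - 7))**2 = (-39 + 22)**2 = (-17)**2 = 289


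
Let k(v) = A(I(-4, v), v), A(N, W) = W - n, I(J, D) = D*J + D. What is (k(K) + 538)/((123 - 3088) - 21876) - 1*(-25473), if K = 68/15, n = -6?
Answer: 9491613667/372615 ≈ 25473.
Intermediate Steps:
I(J, D) = D + D*J
K = 68/15 (K = 68*(1/15) = 68/15 ≈ 4.5333)
A(N, W) = 6 + W (A(N, W) = W - 1*(-6) = W + 6 = 6 + W)
k(v) = 6 + v
(k(K) + 538)/((123 - 3088) - 21876) - 1*(-25473) = ((6 + 68/15) + 538)/((123 - 3088) - 21876) - 1*(-25473) = (158/15 + 538)/(-2965 - 21876) + 25473 = (8228/15)/(-24841) + 25473 = (8228/15)*(-1/24841) + 25473 = -8228/372615 + 25473 = 9491613667/372615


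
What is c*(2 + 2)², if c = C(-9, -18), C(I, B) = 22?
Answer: 352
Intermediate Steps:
c = 22
c*(2 + 2)² = 22*(2 + 2)² = 22*4² = 22*16 = 352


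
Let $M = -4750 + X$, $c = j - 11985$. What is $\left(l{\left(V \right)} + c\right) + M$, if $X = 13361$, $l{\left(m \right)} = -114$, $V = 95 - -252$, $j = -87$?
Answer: $-3575$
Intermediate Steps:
$V = 347$ ($V = 95 + 252 = 347$)
$c = -12072$ ($c = -87 - 11985 = -12072$)
$M = 8611$ ($M = -4750 + 13361 = 8611$)
$\left(l{\left(V \right)} + c\right) + M = \left(-114 - 12072\right) + 8611 = -12186 + 8611 = -3575$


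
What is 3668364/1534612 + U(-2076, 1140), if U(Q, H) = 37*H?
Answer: 16183400631/383653 ≈ 42182.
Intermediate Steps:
3668364/1534612 + U(-2076, 1140) = 3668364/1534612 + 37*1140 = 3668364*(1/1534612) + 42180 = 917091/383653 + 42180 = 16183400631/383653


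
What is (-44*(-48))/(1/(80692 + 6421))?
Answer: 183982656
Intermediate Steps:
(-44*(-48))/(1/(80692 + 6421)) = (-2*(-1056))/(1/87113) = 2112/(1/87113) = 2112*87113 = 183982656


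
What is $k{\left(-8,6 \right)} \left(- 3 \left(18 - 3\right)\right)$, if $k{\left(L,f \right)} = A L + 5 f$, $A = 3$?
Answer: $-270$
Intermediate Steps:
$k{\left(L,f \right)} = 3 L + 5 f$
$k{\left(-8,6 \right)} \left(- 3 \left(18 - 3\right)\right) = \left(3 \left(-8\right) + 5 \cdot 6\right) \left(- 3 \left(18 - 3\right)\right) = \left(-24 + 30\right) \left(\left(-3\right) 15\right) = 6 \left(-45\right) = -270$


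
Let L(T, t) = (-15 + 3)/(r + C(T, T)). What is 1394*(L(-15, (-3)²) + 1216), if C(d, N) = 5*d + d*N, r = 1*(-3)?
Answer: 83054520/49 ≈ 1.6950e+6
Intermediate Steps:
r = -3
C(d, N) = 5*d + N*d
L(T, t) = -12/(-3 + T*(5 + T)) (L(T, t) = (-15 + 3)/(-3 + T*(5 + T)) = -12/(-3 + T*(5 + T)))
1394*(L(-15, (-3)²) + 1216) = 1394*(-12/(-3 - 15*(5 - 15)) + 1216) = 1394*(-12/(-3 - 15*(-10)) + 1216) = 1394*(-12/(-3 + 150) + 1216) = 1394*(-12/147 + 1216) = 1394*(-12*1/147 + 1216) = 1394*(-4/49 + 1216) = 1394*(59580/49) = 83054520/49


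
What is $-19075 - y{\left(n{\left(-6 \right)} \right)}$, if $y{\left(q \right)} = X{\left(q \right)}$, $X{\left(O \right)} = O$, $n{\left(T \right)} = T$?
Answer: $-19069$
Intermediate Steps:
$y{\left(q \right)} = q$
$-19075 - y{\left(n{\left(-6 \right)} \right)} = -19075 - -6 = -19075 + 6 = -19069$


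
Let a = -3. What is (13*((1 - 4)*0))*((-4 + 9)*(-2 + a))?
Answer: 0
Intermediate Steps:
(13*((1 - 4)*0))*((-4 + 9)*(-2 + a)) = (13*((1 - 4)*0))*((-4 + 9)*(-2 - 3)) = (13*(-3*0))*(5*(-5)) = (13*0)*(-25) = 0*(-25) = 0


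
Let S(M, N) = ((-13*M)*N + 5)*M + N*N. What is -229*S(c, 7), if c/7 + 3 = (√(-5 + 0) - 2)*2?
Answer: 29657103 - 28607138*I*√5 ≈ 2.9657e+7 - 6.3967e+7*I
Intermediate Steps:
c = -49 + 14*I*√5 (c = -21 + 7*((√(-5 + 0) - 2)*2) = -21 + 7*((√(-5) - 2)*2) = -21 + 7*((I*√5 - 2)*2) = -21 + 7*((-2 + I*√5)*2) = -21 + 7*(-4 + 2*I*√5) = -21 + (-28 + 14*I*√5) = -49 + 14*I*√5 ≈ -49.0 + 31.305*I)
S(M, N) = N² + M*(5 - 13*M*N) (S(M, N) = (-13*M*N + 5)*M + N² = (5 - 13*M*N)*M + N² = M*(5 - 13*M*N) + N² = N² + M*(5 - 13*M*N))
-229*S(c, 7) = -229*(7² + 5*(-49 + 14*I*√5) - 13*7*(-49 + 14*I*√5)²) = -229*(49 + (-245 + 70*I*√5) - 91*(-49 + 14*I*√5)²) = -229*(-196 - 91*(-49 + 14*I*√5)² + 70*I*√5) = 44884 + 20839*(-49 + 14*I*√5)² - 16030*I*√5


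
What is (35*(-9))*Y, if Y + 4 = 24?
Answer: -6300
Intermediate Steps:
Y = 20 (Y = -4 + 24 = 20)
(35*(-9))*Y = (35*(-9))*20 = -315*20 = -6300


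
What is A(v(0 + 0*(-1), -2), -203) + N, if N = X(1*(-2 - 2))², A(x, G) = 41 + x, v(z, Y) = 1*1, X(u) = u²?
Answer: 298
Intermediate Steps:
v(z, Y) = 1
N = 256 (N = ((1*(-2 - 2))²)² = ((1*(-4))²)² = ((-4)²)² = 16² = 256)
A(v(0 + 0*(-1), -2), -203) + N = (41 + 1) + 256 = 42 + 256 = 298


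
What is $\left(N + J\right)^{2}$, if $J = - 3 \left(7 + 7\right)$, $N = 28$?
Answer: $196$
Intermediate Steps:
$J = -42$ ($J = \left(-3\right) 14 = -42$)
$\left(N + J\right)^{2} = \left(28 - 42\right)^{2} = \left(-14\right)^{2} = 196$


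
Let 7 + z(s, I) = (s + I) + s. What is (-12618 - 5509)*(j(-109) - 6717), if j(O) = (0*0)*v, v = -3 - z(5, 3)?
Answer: 121759059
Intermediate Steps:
z(s, I) = -7 + I + 2*s (z(s, I) = -7 + ((s + I) + s) = -7 + ((I + s) + s) = -7 + (I + 2*s) = -7 + I + 2*s)
v = -9 (v = -3 - (-7 + 3 + 2*5) = -3 - (-7 + 3 + 10) = -3 - 1*6 = -3 - 6 = -9)
j(O) = 0 (j(O) = (0*0)*(-9) = 0*(-9) = 0)
(-12618 - 5509)*(j(-109) - 6717) = (-12618 - 5509)*(0 - 6717) = -18127*(-6717) = 121759059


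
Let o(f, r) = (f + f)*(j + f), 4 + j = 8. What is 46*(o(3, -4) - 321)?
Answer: -12834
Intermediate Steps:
j = 4 (j = -4 + 8 = 4)
o(f, r) = 2*f*(4 + f) (o(f, r) = (f + f)*(4 + f) = (2*f)*(4 + f) = 2*f*(4 + f))
46*(o(3, -4) - 321) = 46*(2*3*(4 + 3) - 321) = 46*(2*3*7 - 321) = 46*(42 - 321) = 46*(-279) = -12834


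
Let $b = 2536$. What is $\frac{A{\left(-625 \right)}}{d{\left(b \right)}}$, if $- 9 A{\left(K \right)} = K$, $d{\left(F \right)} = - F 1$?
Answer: $- \frac{625}{22824} \approx -0.027383$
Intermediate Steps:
$d{\left(F \right)} = - F$
$A{\left(K \right)} = - \frac{K}{9}$
$\frac{A{\left(-625 \right)}}{d{\left(b \right)}} = \frac{\left(- \frac{1}{9}\right) \left(-625\right)}{\left(-1\right) 2536} = \frac{625}{9 \left(-2536\right)} = \frac{625}{9} \left(- \frac{1}{2536}\right) = - \frac{625}{22824}$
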